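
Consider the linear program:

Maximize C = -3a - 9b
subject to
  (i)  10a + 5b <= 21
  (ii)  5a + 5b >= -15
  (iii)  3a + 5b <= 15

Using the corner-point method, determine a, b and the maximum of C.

a = 36/5, b = -51/5, maximum C = 351/5

Feasible corners and C = -3a - 9b:
  (36/5, -51/5) → C = 351/5
  (6/7, 87/35) → C = -873/35
  (-15, 12) → C = -63

The binding constraints are 10a + 5b = 21 and 5a + 5b = -15.
Solving simultaneously gives a = 36/5, b = -51/5.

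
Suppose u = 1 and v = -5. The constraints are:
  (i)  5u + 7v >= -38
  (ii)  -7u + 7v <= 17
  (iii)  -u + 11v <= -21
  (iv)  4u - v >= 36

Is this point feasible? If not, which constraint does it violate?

Constraint (iv): 4u - v = 9, which is not ≥ 36. All other constraints are satisfied.

not feasible — violates (iv)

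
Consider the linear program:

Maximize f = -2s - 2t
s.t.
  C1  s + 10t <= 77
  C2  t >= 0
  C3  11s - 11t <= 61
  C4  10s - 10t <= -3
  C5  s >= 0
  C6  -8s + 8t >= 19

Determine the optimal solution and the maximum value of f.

Vertices and f = -2s - 2t:
  (0, 77/10) → f = -77/5
  (213/44, 635/88) → f = -1061/44
  (0, 19/8) → f = -19/4

s = 0, t = 19/8, maximum f = -19/4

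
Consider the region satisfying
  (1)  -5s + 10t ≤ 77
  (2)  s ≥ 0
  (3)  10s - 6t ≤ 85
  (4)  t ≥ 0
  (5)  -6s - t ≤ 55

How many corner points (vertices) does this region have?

Intersecting each pair of boundary lines and keeping only the points that satisfy every inequality leaves:
  (0, 77/10)
  (656/35, 239/14)
  (0, 0)
  (17/2, 0)

4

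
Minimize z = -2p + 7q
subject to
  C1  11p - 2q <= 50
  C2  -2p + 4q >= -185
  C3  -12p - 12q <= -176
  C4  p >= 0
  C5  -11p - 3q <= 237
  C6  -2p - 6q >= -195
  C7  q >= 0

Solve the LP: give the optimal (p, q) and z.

p = 238/39, q = 334/39, minimum z = 1862/39

At the optimal vertex, 11p - 2q = 50 and -12p - 12q = -176.
Solving simultaneously gives p = 238/39, q = 334/39.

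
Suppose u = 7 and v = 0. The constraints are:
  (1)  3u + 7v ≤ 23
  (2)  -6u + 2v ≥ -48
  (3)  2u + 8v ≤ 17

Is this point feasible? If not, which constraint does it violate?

(1): 21 ≤ 23 ✓
(2): -42 ≥ -48 ✓
(3): 14 ≤ 17 ✓

feasible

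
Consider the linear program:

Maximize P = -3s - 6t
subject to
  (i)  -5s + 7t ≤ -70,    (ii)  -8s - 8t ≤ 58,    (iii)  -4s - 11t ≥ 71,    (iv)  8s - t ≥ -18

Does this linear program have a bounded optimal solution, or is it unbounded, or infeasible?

unbounded

From the feasible point (77/48, -425/48), moving in the direction (8, -8) keeps every constraint satisfied while P increases without bound.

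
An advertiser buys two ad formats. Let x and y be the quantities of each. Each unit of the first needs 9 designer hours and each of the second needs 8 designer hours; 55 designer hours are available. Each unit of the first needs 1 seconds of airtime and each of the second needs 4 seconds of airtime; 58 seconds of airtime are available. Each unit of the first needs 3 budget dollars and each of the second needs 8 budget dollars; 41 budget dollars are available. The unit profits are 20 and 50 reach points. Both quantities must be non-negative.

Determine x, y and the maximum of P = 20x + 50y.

x = 7/3, y = 17/4, maximum P = 1555/6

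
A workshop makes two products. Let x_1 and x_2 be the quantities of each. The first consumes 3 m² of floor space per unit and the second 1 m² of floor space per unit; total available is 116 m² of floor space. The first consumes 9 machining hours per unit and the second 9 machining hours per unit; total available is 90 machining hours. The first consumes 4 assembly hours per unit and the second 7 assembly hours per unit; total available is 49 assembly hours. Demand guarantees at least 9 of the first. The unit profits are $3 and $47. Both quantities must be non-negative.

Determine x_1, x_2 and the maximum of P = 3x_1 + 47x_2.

Feasible corners and P = 3x_1 + 47x_2:
  (10, 0) → P = 30
  (9, 0) → P = 27
  (9, 1) → P = 74

At the optimal vertex, 9x_1 + 9x_2 = 90 and x_1 = 9.
Solving simultaneously gives x_1 = 9, x_2 = 1.

x_1 = 9, x_2 = 1, maximum P = 74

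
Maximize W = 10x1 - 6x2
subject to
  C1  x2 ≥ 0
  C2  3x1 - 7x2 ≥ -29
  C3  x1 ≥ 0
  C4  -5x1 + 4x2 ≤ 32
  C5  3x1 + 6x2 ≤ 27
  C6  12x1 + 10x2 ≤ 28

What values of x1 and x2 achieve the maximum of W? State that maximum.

Feasible corners and W = 10x1 - 6x2:
  (0, 0) → W = 0
  (7/3, 0) → W = 70/3
  (0, 14/5) → W = -84/5

The optimum lies where x2 = 0 and 12x1 + 10x2 = 28.
Solving simultaneously gives x1 = 7/3, x2 = 0.

x1 = 7/3, x2 = 0, maximum W = 70/3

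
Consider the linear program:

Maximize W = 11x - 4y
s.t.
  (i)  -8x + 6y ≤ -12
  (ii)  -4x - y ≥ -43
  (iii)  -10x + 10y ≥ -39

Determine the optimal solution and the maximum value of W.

x = 469/50, y = 137/25, maximum W = 4063/50

Feasible corners and W = 11x - 4y:
  (135/16, 37/4) → W = 893/16
  (-57/10, -48/5) → W = -243/10
  (469/50, 137/25) → W = 4063/50

The optimum lies where -4x - y = -43 and -10x + 10y = -39.
Solving simultaneously gives x = 469/50, y = 137/25.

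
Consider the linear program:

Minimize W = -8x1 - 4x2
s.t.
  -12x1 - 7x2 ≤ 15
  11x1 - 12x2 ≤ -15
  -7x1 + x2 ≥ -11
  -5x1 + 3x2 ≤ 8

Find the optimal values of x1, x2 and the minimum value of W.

x1 = 41/16, x2 = 111/16, minimum W = -193/4

Corner points and W = -8x1 - 4x2:
  (-285/221, 15/221) → W = 2220/221
  (-101/71, 21/71) → W = 724/71
  (147/73, 226/73) → W = -2080/73
  (41/16, 111/16) → W = -193/4

The optimum lies where -7x1 + x2 = -11 and -5x1 + 3x2 = 8.
Solving simultaneously gives x1 = 41/16, x2 = 111/16.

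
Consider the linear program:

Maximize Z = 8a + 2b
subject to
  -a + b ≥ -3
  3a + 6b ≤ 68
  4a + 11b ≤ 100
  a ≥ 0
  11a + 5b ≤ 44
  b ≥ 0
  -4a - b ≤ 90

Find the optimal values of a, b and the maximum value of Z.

Vertices and Z = 8a + 2b:
  (59/16, 11/16) → Z = 247/8
  (3, 0) → Z = 24
  (0, 44/5) → Z = 88/5
  (0, 0) → Z = 0

The binding constraints are -a + b = -3 and 11a + 5b = 44.
Solving simultaneously gives a = 59/16, b = 11/16.

a = 59/16, b = 11/16, maximum Z = 247/8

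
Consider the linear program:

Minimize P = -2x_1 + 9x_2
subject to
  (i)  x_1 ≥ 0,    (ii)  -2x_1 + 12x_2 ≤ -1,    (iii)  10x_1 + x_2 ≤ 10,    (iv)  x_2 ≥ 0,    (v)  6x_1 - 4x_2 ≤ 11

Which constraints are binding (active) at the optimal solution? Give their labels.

(iii) and (iv)

Feasible corners and P = -2x_1 + 9x_2:
  (121/122, 5/61) → P = -76/61
  (1/2, 0) → P = -1
  (1, 0) → P = -2

The minimum is at (1, 0). Substituting into each constraint, equality holds for (iii) and (iv); the remaining constraints have slack.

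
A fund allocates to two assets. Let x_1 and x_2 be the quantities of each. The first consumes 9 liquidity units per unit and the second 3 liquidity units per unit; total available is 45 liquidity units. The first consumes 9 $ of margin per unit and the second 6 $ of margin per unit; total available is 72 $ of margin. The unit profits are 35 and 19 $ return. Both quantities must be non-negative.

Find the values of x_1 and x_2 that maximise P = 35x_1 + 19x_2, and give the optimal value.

Feasible corners and P = 35x_1 + 19x_2:
  (0, 0) → P = 0
  (0, 12) → P = 228
  (5, 0) → P = 175
  (2, 9) → P = 241

x_1 = 2, x_2 = 9, maximum P = 241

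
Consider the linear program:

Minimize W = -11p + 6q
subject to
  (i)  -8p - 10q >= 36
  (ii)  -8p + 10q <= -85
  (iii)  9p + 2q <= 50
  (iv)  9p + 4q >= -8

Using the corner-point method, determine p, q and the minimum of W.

Feasible corners and W = -11p + 6q:
  (49/16, -121/20) → W = -5599/80
  (286/37, -362/37) → W = -5318/37
  (130/61, -829/122) → W = -3917/61
  (12, -29) → W = -306

The binding constraints are 9p + 2q = 50 and 9p + 4q = -8.
Solving simultaneously gives p = 12, q = -29.

p = 12, q = -29, minimum W = -306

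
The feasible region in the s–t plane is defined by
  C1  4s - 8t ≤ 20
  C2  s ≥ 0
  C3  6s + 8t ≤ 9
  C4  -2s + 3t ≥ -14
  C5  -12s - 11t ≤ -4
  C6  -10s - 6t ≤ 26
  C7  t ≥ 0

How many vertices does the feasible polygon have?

Pairwise boundary intersections that survive every other constraint:
  (0, 9/8)
  (0, 4/11)
  (3/2, 0)
  (1/3, 0)

4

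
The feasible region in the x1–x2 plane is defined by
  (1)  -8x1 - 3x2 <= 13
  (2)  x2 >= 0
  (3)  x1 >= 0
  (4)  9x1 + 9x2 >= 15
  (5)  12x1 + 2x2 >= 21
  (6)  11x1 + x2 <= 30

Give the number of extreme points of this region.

4

Intersecting each pair of boundary lines and keeping only the points that satisfy every inequality leaves:
  (7/4, 0)
  (30/11, 0)
  (0, 21/2)
  (0, 30)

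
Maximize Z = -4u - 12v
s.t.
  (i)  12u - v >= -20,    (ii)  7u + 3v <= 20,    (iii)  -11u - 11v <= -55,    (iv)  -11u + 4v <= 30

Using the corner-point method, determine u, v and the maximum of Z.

Corner points and Z = -4u - 12v:
  (5/4, 15/4) → Z = -50
  (-10/61, 430/61) → Z = -5120/61
  (-2/3, 17/3) → Z = -196/3

The optimum lies where 7u + 3v = 20 and -11u - 11v = -55.
Solving simultaneously gives u = 5/4, v = 15/4.

u = 5/4, v = 15/4, maximum Z = -50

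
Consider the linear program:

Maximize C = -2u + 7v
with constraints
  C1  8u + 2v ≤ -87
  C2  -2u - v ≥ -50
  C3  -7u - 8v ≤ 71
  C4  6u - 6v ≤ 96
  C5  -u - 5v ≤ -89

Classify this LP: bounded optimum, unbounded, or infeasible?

unbounded

From the feasible point (-187/4, 287/2), moving in the direction (-8, 7) keeps every constraint satisfied while C increases without bound.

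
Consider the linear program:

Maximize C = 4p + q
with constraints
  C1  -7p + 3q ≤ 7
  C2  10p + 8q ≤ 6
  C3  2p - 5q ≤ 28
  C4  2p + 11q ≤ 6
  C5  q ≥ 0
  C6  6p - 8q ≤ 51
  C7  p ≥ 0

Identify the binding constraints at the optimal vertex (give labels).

Vertices and C = 4p + q:
  (9/47, 24/47) → C = 60/47
  (3/5, 0) → C = 12/5
  (0, 6/11) → C = 6/11
  (0, 0) → C = 0

The maximum is at (3/5, 0). Substituting into each constraint, equality holds for C2 and C5; the remaining constraints have slack.

C2 and C5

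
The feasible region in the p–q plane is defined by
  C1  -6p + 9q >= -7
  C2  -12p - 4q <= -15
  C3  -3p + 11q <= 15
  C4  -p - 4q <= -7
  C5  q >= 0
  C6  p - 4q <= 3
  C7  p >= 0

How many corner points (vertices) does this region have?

Pairwise boundary intersections that survive every other constraint:
  (212/39, 37/13)
  (91/33, 35/33)
  (17/23, 36/23)

3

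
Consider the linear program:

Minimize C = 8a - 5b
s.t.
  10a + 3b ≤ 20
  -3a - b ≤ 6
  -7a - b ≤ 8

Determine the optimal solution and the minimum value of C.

a = -4, b = 20, minimum C = -132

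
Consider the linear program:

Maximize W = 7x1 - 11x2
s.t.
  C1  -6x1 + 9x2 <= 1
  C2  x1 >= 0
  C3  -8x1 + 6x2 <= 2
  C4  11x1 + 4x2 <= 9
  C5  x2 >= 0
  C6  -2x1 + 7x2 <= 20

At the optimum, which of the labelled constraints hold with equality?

C4 and C5

Vertices and W = 7x1 - 11x2:
  (0, 1/9) → W = -11/9
  (77/123, 65/123) → W = -176/123
  (0, 0) → W = 0
  (9/11, 0) → W = 63/11

The maximum is at (9/11, 0). Substituting into each constraint, equality holds for C4 and C5; the remaining constraints have slack.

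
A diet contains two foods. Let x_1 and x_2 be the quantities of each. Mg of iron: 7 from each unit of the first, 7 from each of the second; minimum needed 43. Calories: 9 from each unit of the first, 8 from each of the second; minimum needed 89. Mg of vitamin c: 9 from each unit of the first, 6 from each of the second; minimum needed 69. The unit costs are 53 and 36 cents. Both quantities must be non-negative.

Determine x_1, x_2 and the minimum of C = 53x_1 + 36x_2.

x_1 = 1, x_2 = 10, minimum C = 413

Corner points and C = 53x_1 + 36x_2:
  (0, 23/2) → C = 414
  (89/9, 0) → C = 4717/9
  (1, 10) → C = 413
The feasible region is unbounded (it extends along (0, 1), (1, 0)), but C strictly increases along every unbounded feasible direction, so there is no improving ray and the minimum is attained at a vertex.

The optimum lies where 9x_1 + 8x_2 = 89 and 9x_1 + 6x_2 = 69.
Solving simultaneously gives x_1 = 1, x_2 = 10.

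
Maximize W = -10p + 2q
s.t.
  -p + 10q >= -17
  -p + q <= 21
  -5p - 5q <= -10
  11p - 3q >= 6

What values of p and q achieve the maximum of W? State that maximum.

Extreme points and W = -10p + 2q:
  (37/11, -15/11) → W = -400/11
  (69/8, 237/8) → W = -27
  (6/7, 8/7) → W = -44/7
The feasible region is unbounded (it extends along (1, 1), (10, 1)), but W strictly decreases along every unbounded feasible direction, so there is no improving ray and the maximum is attained at a vertex.

The binding constraints are -5p - 5q = -10 and 11p - 3q = 6.
Solving simultaneously gives p = 6/7, q = 8/7.

p = 6/7, q = 8/7, maximum W = -44/7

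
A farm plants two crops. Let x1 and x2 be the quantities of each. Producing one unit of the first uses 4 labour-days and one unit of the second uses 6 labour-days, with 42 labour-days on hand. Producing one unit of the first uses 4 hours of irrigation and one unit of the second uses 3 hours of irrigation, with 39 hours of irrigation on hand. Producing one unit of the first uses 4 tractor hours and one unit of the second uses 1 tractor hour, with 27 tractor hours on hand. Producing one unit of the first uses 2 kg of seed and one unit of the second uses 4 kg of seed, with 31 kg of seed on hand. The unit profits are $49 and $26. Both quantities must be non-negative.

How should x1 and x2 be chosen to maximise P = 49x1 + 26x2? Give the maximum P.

x1 = 6, x2 = 3, maximum P = 372

Feasible corners and P = 49x1 + 26x2:
  (0, 0) → P = 0
  (0, 7) → P = 182
  (27/4, 0) → P = 1323/4
  (6, 3) → P = 372

The binding constraints are 4x1 + 6x2 = 42 and 4x1 + x2 = 27.
Solving simultaneously gives x1 = 6, x2 = 3.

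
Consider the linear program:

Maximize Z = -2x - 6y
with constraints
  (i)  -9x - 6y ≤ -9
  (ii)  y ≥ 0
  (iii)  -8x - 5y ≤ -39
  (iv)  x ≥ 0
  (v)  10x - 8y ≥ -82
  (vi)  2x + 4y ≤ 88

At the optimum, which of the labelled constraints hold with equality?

Corner points and Z = -2x - 6y:
  (39/8, 0) → Z = -39/4
  (44, 0) → Z = -88
  (0, 39/5) → Z = -234/5
  (0, 41/4) → Z = -123/2
  (47/7, 261/14) → Z = -877/7

The maximum is at (39/8, 0). Substituting into each constraint, equality holds for (ii) and (iii); the remaining constraints have slack.

(ii) and (iii)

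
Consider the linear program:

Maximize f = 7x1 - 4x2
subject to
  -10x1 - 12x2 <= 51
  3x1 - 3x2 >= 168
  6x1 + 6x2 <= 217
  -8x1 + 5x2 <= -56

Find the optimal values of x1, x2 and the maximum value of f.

x1 = 485/2, x2 = -619/3, maximum f = 15137/6

Feasible corners and f = 7x1 - 4x2:
  (621/22, -611/22) → f = 6791/22
  (485/2, -619/3) → f = 15137/6
  (553/12, -119/12) → f = 1449/4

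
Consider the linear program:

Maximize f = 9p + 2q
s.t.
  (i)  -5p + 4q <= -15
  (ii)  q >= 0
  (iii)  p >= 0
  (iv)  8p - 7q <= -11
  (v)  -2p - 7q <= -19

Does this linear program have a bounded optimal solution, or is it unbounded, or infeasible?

unbounded

From the feasible point (149/3, 175/3), moving in the direction (4, 5) keeps every constraint satisfied while f increases without bound.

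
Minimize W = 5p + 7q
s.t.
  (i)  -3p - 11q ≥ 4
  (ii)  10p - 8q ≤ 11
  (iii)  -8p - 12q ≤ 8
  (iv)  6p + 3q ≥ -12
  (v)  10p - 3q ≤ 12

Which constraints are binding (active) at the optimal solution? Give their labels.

Extreme points and W = 5p + 7q:
  (89/134, -73/134) → W = -33/67
  (-10/13, -2/13) → W = -64/13
  (17/46, -21/23) → W = -209/46

The minimum is at (-10/13, -2/13). Substituting into each constraint, equality holds for (i) and (iii); the remaining constraints have slack.

(i) and (iii)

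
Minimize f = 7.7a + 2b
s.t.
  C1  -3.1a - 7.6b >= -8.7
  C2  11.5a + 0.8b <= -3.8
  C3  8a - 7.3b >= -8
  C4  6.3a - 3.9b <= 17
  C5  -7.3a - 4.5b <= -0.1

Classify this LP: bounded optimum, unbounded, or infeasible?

Corner points and f = 7.7a + 2b:
  (-3414/9035, 1232/1807) → f = -69839/45175
  (-1718/4591, 2889/4591) → f = -37253/22955
  (-3527/8929, 5920/8929) → f = -153179/89290
The feasible region has finitely many vertices and no improving ray; the minimum is -153179/89290 at (-3527/8929, 5920/8929).

bounded optimum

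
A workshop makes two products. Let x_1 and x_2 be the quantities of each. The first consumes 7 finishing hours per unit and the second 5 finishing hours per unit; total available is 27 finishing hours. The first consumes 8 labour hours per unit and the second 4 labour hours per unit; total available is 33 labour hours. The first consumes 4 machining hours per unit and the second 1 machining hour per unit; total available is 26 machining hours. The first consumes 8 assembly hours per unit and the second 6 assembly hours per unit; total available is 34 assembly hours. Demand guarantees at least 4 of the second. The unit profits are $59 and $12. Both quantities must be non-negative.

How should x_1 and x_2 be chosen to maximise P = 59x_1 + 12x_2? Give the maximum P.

x_1 = 1, x_2 = 4, maximum P = 107

Feasible corners and P = 59x_1 + 12x_2:
  (0, 27/5) → P = 324/5
  (0, 4) → P = 48
  (1, 4) → P = 107

The binding constraints are 7x_1 + 5x_2 = 27 and x_2 = 4.
Solving simultaneously gives x_1 = 1, x_2 = 4.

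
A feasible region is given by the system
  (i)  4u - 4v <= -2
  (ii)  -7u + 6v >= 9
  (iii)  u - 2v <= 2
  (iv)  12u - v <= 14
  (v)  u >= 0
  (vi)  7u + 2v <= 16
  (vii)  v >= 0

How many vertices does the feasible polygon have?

The feasible vertices (each the meet of two boundaries and inside every other half-plane) are:
  (0, 3/2)
  (39/28, 25/8)
  (0, 8)

3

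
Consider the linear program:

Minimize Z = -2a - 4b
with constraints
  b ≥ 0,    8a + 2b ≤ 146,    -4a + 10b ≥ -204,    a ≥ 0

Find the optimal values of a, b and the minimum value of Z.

a = 0, b = 73, minimum Z = -292

Extreme points and Z = -2a - 4b:
  (73/4, 0) → Z = -73/2
  (0, 0) → Z = 0
  (0, 73) → Z = -292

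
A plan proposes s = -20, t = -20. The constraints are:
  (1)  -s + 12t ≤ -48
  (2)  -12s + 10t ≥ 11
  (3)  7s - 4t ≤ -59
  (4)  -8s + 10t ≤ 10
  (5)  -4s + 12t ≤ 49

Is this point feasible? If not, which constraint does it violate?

(1): -220 ≤ -48 ✓
(2): 40 ≥ 11 ✓
(3): -60 ≤ -59 ✓
(4): -40 ≤ 10 ✓
(5): -160 ≤ 49 ✓

feasible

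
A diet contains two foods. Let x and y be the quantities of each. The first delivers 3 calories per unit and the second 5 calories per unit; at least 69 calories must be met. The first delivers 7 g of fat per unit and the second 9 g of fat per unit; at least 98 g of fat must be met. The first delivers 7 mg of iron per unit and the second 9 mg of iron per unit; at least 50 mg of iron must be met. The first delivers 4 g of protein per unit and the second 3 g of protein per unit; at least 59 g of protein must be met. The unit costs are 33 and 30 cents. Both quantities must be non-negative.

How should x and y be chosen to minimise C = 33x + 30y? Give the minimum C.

Vertices and C = 33x + 30y:
  (0, 59/3) → C = 590
  (23, 0) → C = 759
  (8, 9) → C = 534
The feasible region is unbounded (it extends along (0, 1), (1, 0)), but C strictly increases along every unbounded feasible direction, so there is no improving ray and the minimum is attained at a vertex.

x = 8, y = 9, minimum C = 534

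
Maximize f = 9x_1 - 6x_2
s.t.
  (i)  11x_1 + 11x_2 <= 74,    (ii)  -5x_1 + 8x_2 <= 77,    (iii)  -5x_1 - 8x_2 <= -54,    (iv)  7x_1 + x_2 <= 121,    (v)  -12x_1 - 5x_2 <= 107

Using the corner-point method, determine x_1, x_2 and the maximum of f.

x_1 = -2/33, x_2 = 224/33, maximum f = -454/11

Vertices and f = 9x_1 - 6x_2:
  (-255/143, 1217/143) → f = -9597/143
  (-2/33, 224/33) → f = -454/11
  (-23/10, 131/16) → f = -2793/40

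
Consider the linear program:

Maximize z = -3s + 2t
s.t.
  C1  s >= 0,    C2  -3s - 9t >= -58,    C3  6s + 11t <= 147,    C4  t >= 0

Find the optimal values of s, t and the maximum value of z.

s = 0, t = 58/9, maximum z = 116/9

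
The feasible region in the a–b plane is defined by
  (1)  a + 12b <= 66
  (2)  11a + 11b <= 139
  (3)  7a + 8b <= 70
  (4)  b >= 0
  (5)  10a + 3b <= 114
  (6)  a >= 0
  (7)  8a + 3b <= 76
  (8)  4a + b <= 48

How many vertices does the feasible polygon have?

5

Intersecting each pair of boundary lines and keeping only the points that satisfy every inequality leaves:
  (78/19, 98/19)
  (0, 11/2)
  (398/43, 28/43)
  (0, 0)
  (19/2, 0)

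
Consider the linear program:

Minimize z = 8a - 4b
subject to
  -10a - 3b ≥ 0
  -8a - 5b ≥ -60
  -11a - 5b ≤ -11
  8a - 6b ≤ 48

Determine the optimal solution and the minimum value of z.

a = -49/3, b = 572/15, minimum z = -1416/5

Corner points and z = 8a - 4b:
  (-90/13, 300/13) → z = -1920/13
  (-33/17, 110/17) → z = -704/17
  (-49/3, 572/15) → z = -1416/5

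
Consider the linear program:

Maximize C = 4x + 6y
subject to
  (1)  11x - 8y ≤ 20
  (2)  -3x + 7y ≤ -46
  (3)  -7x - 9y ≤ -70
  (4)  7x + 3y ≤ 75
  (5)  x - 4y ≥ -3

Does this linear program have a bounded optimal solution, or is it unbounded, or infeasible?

The boundaries 11x - 8y = 20 and -3x + 7y = -46 meet at (-228/53, -446/53), but that point violates -7x - 9y ≤ -70. Every candidate vertex is excluded by some other constraint, so the feasible region is empty.

infeasible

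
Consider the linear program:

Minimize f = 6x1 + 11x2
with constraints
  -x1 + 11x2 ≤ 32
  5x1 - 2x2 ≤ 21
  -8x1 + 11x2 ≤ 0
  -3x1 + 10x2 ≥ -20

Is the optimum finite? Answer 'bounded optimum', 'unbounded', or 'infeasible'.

bounded optimum

Vertices and f = 6x1 + 11x2:
  (295/53, 181/53) → f = 3761/53
  (32/7, 256/77) → f = 64
  (85/22, -37/44) → f = 613/44
  (-220/47, -160/47) → f = -3080/47
The feasible region has finitely many vertices and no improving ray; the minimum is -3080/47 at (-220/47, -160/47).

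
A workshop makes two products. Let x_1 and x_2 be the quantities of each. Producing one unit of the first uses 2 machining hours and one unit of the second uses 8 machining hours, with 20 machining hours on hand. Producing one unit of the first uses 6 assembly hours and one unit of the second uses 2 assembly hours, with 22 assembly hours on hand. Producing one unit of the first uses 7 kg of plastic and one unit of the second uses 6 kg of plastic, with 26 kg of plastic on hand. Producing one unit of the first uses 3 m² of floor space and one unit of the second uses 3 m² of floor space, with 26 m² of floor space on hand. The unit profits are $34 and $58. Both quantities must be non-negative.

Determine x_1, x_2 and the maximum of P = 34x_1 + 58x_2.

x_1 = 2, x_2 = 2, maximum P = 184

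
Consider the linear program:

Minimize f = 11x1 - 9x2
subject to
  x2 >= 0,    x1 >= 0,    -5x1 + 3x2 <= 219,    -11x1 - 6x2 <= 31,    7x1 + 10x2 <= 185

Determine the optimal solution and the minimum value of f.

Vertices and f = 11x1 - 9x2:
  (0, 0) → f = 0
  (185/7, 0) → f = 2035/7
  (0, 37/2) → f = -333/2

x1 = 0, x2 = 37/2, minimum f = -333/2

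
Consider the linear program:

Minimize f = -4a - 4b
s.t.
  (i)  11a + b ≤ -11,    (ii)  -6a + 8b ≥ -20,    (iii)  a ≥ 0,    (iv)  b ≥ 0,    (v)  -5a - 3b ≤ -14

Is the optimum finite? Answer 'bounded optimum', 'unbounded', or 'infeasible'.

infeasible

The boundaries 11a + b = -11 and -5a - 3b = -14 meet at (-47/28, 209/28), but that point violates a ≥ 0. Every candidate vertex is excluded by some other constraint, so the feasible region is empty.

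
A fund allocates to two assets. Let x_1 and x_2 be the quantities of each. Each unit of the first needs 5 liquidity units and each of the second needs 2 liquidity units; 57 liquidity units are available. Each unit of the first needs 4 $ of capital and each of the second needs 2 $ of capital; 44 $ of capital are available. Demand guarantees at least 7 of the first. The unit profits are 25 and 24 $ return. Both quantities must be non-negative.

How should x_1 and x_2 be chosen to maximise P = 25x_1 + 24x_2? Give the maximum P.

x_1 = 7, x_2 = 8, maximum P = 367

Feasible corners and P = 25x_1 + 24x_2:
  (11, 0) → P = 275
  (7, 0) → P = 175
  (7, 8) → P = 367

The binding constraints are 4x_1 + 2x_2 = 44 and x_1 = 7.
Solving simultaneously gives x_1 = 7, x_2 = 8.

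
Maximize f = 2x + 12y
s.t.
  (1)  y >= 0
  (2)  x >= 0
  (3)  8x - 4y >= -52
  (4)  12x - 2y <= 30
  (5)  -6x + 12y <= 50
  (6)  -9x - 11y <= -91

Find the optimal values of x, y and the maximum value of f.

Extreme points and f = 2x + 12y:
  (115/33, 65/11) → f = 2570/33
  (256/75, 137/25) → f = 5444/75
  (271/87, 166/29) → f = 6518/87

x = 115/33, y = 65/11, maximum f = 2570/33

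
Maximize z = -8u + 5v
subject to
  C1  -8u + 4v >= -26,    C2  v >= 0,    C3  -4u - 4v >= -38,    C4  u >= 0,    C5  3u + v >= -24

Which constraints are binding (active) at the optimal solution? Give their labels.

C3 and C4

Corner points and z = -8u + 5v:
  (13/4, 0) → z = -26
  (16/3, 25/6) → z = -131/6
  (0, 0) → z = 0
  (0, 19/2) → z = 95/2

The maximum is at (0, 19/2). Substituting into each constraint, equality holds for C3 and C4; the remaining constraints have slack.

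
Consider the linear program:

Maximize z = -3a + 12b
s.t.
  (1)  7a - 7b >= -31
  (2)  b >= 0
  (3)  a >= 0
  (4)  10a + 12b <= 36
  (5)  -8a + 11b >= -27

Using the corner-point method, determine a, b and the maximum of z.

a = 0, b = 3, maximum z = 36

Extreme points and z = -3a + 12b:
  (0, 0) → z = 0
  (27/8, 0) → z = -81/8
  (0, 3) → z = 36
  (360/103, 9/103) → z = -972/103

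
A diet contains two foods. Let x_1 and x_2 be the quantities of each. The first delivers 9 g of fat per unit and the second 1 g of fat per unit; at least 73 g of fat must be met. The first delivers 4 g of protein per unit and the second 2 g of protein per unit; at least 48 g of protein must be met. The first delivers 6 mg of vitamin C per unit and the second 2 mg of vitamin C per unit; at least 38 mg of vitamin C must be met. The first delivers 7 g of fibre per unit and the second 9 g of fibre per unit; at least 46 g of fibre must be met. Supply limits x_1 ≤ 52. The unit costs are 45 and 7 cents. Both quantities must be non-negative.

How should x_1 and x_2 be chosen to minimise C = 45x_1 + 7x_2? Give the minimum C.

Extreme points and C = 45x_1 + 7x_2:
  (0, 73) → C = 511
  (12, 0) → C = 540
  (52, 0) → C = 2340
  (7, 10) → C = 385
The feasible region is unbounded (it extends along (0, 1)), but C strictly increases along every unbounded feasible direction, so there is no improving ray and the minimum is attained at a vertex.

At the optimal vertex, 9x_1 + x_2 = 73 and 4x_1 + 2x_2 = 48.
Solving simultaneously gives x_1 = 7, x_2 = 10.

x_1 = 7, x_2 = 10, minimum C = 385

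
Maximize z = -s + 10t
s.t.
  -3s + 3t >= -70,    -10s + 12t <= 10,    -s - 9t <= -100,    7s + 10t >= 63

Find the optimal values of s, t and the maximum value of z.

s = 145, t = 365/3, maximum z = 3215/3

Extreme points and z = -s + 10t:
  (145, 365/3) → z = 3215/3
  (31, 23/3) → z = 137/3
  (185/17, 505/51) → z = 4495/51

The binding constraints are -3s + 3t = -70 and -10s + 12t = 10.
Solving simultaneously gives s = 145, t = 365/3.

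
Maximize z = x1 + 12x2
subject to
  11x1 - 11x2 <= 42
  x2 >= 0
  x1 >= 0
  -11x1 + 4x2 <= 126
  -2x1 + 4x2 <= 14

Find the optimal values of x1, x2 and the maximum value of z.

x1 = 161/11, x2 = 119/11, maximum z = 1589/11

Vertices and z = x1 + 12x2:
  (42/11, 0) → z = 42/11
  (161/11, 119/11) → z = 1589/11
  (0, 0) → z = 0
  (0, 7/2) → z = 42

The binding constraints are 11x1 - 11x2 = 42 and -2x1 + 4x2 = 14.
Solving simultaneously gives x1 = 161/11, x2 = 119/11.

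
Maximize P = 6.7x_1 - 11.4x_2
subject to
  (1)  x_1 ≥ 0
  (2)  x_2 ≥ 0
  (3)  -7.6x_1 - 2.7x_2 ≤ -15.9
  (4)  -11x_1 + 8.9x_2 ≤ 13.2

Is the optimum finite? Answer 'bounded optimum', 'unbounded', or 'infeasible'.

unbounded

From the feasible point (159/76, 0), moving in the direction (1, 0) keeps every constraint satisfied while P increases without bound.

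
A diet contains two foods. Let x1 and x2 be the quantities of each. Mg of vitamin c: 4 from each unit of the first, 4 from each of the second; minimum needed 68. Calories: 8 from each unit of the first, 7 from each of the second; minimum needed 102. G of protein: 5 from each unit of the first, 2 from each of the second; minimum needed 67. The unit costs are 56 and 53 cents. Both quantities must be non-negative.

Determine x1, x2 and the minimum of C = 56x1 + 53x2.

Vertices and C = 56x1 + 53x2:
  (0, 67/2) → C = 3551/2
  (17, 0) → C = 952
  (11, 6) → C = 934
The feasible region is unbounded (it extends along (0, 1), (1, 0)), but C strictly increases along every unbounded feasible direction, so there is no improving ray and the minimum is attained at a vertex.

The binding constraints are 4x1 + 4x2 = 68 and 5x1 + 2x2 = 67.
Solving simultaneously gives x1 = 11, x2 = 6.

x1 = 11, x2 = 6, minimum C = 934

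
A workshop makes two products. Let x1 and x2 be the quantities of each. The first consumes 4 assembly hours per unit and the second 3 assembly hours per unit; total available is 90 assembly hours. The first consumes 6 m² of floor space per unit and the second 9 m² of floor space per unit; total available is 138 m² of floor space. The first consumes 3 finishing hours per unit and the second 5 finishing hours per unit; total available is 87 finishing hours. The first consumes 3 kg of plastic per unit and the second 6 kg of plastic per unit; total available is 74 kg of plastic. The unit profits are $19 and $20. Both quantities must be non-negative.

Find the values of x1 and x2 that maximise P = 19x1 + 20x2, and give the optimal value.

x1 = 22, x2 = 2/3, maximum P = 1294/3

Feasible corners and P = 19x1 + 20x2:
  (0, 0) → P = 0
  (0, 37/3) → P = 740/3
  (45/2, 0) → P = 855/2
  (22, 2/3) → P = 1294/3
  (18, 10/3) → P = 1226/3

The binding constraints are 4x1 + 3x2 = 90 and 6x1 + 9x2 = 138.
Solving simultaneously gives x1 = 22, x2 = 2/3.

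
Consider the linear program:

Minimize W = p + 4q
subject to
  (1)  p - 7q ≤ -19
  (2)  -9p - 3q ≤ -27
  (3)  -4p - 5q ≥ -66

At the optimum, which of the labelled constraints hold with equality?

Extreme points and W = p + 4q:
  (2, 3) → W = 14
  (367/33, 142/33) → W = 85/3
  (-21/11, 162/11) → W = 57

The minimum is at (2, 3). Substituting into each constraint, equality holds for (1) and (2); the remaining constraints have slack.

(1) and (2)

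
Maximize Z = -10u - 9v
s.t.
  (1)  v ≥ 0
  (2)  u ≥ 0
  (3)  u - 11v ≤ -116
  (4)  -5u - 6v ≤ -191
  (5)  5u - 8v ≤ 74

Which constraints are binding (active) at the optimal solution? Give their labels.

(2) and (4)

Vertices and Z = -10u - 9v:
  (0, 191/6) → Z = -573/2
  (1405/61, 771/61) → Z = -20989/61
  (1742/47, 654/47) → Z = -23306/47
The feasible region is unbounded (it extends along (0, 1), (8, 5)), but Z strictly decreases along every unbounded feasible direction, so there is no improving ray and the maximum is attained at a vertex.

The maximum is at (0, 191/6). Substituting into each constraint, equality holds for (2) and (4); the remaining constraints have slack.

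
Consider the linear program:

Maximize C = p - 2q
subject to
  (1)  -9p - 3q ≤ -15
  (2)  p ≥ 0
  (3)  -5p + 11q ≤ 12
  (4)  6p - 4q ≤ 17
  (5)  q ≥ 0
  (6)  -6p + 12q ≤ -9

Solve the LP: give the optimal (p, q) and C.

Corner points and C = p - 2q:
  (5/3, 0) → C = 5/3
  (23/14, 1/14) → C = 3/2
  (17/6, 0) → C = 17/6
  (7/2, 1) → C = 3/2

The binding constraints are 6p - 4q = 17 and q = 0.
Solving simultaneously gives p = 17/6, q = 0.

p = 17/6, q = 0, maximum C = 17/6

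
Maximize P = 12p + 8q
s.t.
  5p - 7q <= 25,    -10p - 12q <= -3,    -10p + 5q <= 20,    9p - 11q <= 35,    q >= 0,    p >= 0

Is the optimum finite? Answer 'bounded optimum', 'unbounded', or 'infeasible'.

From the feasible point (3/10, 0), moving in the direction (11, 9) keeps every constraint satisfied while P increases without bound.

unbounded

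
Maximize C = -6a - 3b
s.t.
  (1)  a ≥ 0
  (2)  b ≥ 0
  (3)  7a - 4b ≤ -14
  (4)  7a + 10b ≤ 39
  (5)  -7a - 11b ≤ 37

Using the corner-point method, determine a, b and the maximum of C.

Extreme points and C = -6a - 3b:
  (0, 7/2) → C = -21/2
  (0, 39/10) → C = -117/10
  (8/49, 53/14) → C = -1209/98

The optimum lies where a = 0 and 7a - 4b = -14.
Solving simultaneously gives a = 0, b = 7/2.

a = 0, b = 7/2, maximum C = -21/2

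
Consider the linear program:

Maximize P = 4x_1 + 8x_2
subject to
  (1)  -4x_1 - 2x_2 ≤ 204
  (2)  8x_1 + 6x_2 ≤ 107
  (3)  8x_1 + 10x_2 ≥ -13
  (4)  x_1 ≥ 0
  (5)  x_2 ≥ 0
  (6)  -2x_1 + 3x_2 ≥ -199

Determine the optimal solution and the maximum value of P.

x_1 = 0, x_2 = 107/6, maximum P = 428/3

Vertices and P = 4x_1 + 8x_2:
  (0, 107/6) → P = 428/3
  (107/8, 0) → P = 107/2
  (0, 0) → P = 0

The binding constraints are 8x_1 + 6x_2 = 107 and x_1 = 0.
Solving simultaneously gives x_1 = 0, x_2 = 107/6.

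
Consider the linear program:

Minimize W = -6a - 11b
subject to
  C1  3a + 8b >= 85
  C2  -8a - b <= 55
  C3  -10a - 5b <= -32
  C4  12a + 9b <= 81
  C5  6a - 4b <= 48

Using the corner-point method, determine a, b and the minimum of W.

a = -39/10, b = 71/5, minimum W = -664/5

Corner points and W = -6a - 11b:
  (-13/5, 58/5) → W = -112
  (-39/23, 259/23) → W = -2615/23
  (-39/10, 71/5) → W = -664/5

The binding constraints are -10a - 5b = -32 and 12a + 9b = 81.
Solving simultaneously gives a = -39/10, b = 71/5.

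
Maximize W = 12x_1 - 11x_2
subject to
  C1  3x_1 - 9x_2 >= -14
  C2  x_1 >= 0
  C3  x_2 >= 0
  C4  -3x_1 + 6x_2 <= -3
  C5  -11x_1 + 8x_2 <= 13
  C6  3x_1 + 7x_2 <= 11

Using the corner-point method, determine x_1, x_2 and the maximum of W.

x_1 = 11/3, x_2 = 0, maximum W = 44

Vertices and W = 12x_1 - 11x_2:
  (1, 0) → W = 12
  (11/3, 0) → W = 44
  (29/13, 8/13) → W = 20

The binding constraints are x_2 = 0 and 3x_1 + 7x_2 = 11.
Solving simultaneously gives x_1 = 11/3, x_2 = 0.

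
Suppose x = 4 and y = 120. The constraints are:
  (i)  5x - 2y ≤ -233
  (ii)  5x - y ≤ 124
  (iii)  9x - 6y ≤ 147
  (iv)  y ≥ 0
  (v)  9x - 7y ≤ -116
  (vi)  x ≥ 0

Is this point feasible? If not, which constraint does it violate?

Constraint (i): 5x - 2y = -220, which is not ≤ -233. All other constraints are satisfied.

not feasible — violates (i)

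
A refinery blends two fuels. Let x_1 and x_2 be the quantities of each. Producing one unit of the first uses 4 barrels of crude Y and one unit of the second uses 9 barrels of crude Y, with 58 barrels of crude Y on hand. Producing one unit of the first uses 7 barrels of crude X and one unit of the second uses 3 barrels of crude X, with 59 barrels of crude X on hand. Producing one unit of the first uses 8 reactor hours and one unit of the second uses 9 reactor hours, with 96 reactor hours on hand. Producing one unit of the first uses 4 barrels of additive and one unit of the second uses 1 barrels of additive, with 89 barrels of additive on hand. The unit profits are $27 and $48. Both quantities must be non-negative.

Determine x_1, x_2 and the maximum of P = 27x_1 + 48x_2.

Feasible corners and P = 27x_1 + 48x_2:
  (0, 0) → P = 0
  (0, 58/9) → P = 928/3
  (59/7, 0) → P = 1593/7
  (7, 10/3) → P = 349

At the optimal vertex, 4x_1 + 9x_2 = 58 and 7x_1 + 3x_2 = 59.
Solving simultaneously gives x_1 = 7, x_2 = 10/3.

x_1 = 7, x_2 = 10/3, maximum P = 349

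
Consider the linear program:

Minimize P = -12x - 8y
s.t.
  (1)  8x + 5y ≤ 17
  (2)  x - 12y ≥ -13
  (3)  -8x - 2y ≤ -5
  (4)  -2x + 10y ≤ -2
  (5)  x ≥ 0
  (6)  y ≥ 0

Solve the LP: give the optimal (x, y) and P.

Feasible corners and P = -12x - 8y:
  (2, 1/5) → P = -128/5
  (17/8, 0) → P = -51/2
  (1, 0) → P = -12

x = 2, y = 1/5, minimum P = -128/5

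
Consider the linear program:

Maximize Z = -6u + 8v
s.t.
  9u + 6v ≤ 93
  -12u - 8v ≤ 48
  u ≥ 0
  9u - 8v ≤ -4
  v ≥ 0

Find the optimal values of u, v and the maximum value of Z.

Feasible corners and Z = -6u + 8v:
  (0, 31/2) → Z = 124
  (40/7, 97/14) → Z = 148/7
  (0, 1/2) → Z = 4

The optimum lies where 9u + 6v = 93 and u = 0.
Solving simultaneously gives u = 0, v = 31/2.

u = 0, v = 31/2, maximum Z = 124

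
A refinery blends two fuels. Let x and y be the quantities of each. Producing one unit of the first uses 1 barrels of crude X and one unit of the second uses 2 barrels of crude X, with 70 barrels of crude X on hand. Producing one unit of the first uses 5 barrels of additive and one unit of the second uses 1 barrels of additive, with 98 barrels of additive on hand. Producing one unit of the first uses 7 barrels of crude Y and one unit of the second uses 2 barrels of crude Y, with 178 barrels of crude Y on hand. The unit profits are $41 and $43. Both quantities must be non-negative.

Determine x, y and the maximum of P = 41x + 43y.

Vertices and P = 41x + 43y:
  (0, 0) → P = 0
  (0, 35) → P = 1505
  (98/5, 0) → P = 4018/5
  (14, 28) → P = 1778

x = 14, y = 28, maximum P = 1778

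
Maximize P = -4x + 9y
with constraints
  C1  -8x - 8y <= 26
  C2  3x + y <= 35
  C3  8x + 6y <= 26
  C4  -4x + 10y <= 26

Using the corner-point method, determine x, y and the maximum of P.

x = -117/28, y = 13/14, maximum P = 351/14

Extreme points and P = -4x + 9y:
  (153/8, -179/8) → P = -2223/8
  (-117/28, 13/14) → P = 351/14
  (92/5, -101/5) → P = -1277/5
  (1, 3) → P = 23

The optimum lies where -8x - 8y = 26 and -4x + 10y = 26.
Solving simultaneously gives x = -117/28, y = 13/14.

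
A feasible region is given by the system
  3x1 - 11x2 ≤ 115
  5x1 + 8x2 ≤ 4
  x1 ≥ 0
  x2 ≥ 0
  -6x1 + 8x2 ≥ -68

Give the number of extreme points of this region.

Pairwise boundary intersections that survive every other constraint:
  (0, 1/2)
  (4/5, 0)
  (0, 0)

3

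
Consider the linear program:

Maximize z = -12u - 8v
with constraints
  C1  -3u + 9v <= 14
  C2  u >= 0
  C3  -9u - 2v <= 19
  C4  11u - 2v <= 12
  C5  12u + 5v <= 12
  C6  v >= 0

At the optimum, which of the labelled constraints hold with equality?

C2 and C6

Vertices and z = -12u - 8v:
  (0, 14/9) → z = -112/9
  (38/123, 68/41) → z = -696/41
  (0, 0) → z = 0
  (1, 0) → z = -12

The maximum is at (0, 0). Substituting into each constraint, equality holds for C2 and C6; the remaining constraints have slack.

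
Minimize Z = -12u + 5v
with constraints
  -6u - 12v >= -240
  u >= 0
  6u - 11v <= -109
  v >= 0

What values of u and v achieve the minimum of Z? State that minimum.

Vertices and Z = -12u + 5v:
  (0, 20) → Z = 100
  (222/23, 349/23) → Z = -919/23
  (0, 109/11) → Z = 545/11

At the optimal vertex, -6u - 12v = -240 and 6u - 11v = -109.
Solving simultaneously gives u = 222/23, v = 349/23.

u = 222/23, v = 349/23, minimum Z = -919/23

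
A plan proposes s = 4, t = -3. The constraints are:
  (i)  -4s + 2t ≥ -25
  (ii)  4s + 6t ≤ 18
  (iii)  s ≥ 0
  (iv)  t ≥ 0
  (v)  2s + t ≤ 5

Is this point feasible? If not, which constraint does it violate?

Constraint (iv): t = -3, which is not ≥ 0. All other constraints are satisfied.

not feasible — violates (iv)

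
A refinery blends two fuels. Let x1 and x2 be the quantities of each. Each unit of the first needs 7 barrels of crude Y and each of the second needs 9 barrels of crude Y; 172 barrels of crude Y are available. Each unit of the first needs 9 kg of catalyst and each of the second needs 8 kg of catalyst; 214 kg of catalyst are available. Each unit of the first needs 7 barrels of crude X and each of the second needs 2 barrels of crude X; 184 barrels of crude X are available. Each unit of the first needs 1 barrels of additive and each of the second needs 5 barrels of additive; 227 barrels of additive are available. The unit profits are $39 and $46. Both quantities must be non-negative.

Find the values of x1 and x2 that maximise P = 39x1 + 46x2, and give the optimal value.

x1 = 22, x2 = 2, maximum P = 950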